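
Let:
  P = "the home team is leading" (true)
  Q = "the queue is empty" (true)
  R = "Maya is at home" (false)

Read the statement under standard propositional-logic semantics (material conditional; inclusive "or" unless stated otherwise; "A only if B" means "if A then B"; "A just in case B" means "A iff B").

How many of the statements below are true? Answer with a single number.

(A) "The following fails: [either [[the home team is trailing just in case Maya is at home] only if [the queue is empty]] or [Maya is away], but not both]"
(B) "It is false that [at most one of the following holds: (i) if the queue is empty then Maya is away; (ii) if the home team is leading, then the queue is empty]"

2

(A): Parsed as not (((not P iff R) -> Q) xor not R)

not P = not True = False
not P iff R = False iff False = True
(not P iff R) -> Q = True -> True = True
not R = not False = True
((not P iff R) -> Q) xor not R = True xor True = False
not (((not P iff R) -> Q) xor not R) = not False = True
So (A) is true.

(B): In symbols: not ((Q -> not R) nand (P -> Q))

not R = not False = True
Q -> not R = True -> True = True
P -> Q = True -> True = True
(Q -> not R) nand (P -> Q) = True nand True = False
not ((Q -> not R) nand (P -> Q)) = not False = True
Thus (B) is true.

Count: 2.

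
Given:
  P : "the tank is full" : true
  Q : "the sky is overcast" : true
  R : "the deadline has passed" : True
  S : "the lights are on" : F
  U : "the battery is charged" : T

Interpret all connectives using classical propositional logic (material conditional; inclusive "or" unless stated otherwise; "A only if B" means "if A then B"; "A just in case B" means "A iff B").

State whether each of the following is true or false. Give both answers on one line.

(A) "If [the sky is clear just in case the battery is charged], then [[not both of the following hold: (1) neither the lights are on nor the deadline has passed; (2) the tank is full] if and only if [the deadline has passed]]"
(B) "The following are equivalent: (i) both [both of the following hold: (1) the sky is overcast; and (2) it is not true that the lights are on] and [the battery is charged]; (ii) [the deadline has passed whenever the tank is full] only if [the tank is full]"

(A): Formalization: (¬Q ↔ U) → (((S ↓ R) ↑ P) ↔ R)

¬Q = ¬T = F
¬Q ↔ U = F ↔ T = F
S ↓ R = F ↓ T = F
(S ↓ R) ↑ P = F ↑ T = T
((S ↓ R) ↑ P) ↔ R = T ↔ T = T
(¬Q ↔ U) → (((S ↓ R) ↑ P) ↔ R) = F → T = T
Hence (A) is true.

(B): Parsed as ((Q ∧ ¬S) ∧ U) ↔ ((P → R) → P)

¬S = ¬F = T
Q ∧ ¬S = T ∧ T = T
(Q ∧ ¬S) ∧ U = T ∧ T = T
P → R = T → T = T
(P → R) → P = T → T = T
((Q ∧ ¬S) ∧ U) ↔ ((P → R) → P) = T ↔ T = T
Hence (B) is true.

(A) True, (B) True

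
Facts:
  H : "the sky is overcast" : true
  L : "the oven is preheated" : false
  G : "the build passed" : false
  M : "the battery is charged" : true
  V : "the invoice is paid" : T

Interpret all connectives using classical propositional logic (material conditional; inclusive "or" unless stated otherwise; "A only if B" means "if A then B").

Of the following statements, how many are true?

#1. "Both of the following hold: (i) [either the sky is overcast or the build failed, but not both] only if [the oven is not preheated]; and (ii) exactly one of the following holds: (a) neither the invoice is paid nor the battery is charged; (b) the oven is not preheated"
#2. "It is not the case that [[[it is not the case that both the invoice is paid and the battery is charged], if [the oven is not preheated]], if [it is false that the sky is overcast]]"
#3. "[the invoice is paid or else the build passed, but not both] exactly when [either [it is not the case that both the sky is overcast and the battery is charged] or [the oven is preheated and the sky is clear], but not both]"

1

#1: Formalization: ((H ⊕ ¬G) → ¬L) ∧ ((V ↓ M) ⊕ ¬L)

¬G = ¬F = T
H ⊕ ¬G = T ⊕ T = F
¬L = ¬F = T
(H ⊕ ¬G) → ¬L = F → T = T
V ↓ M = T ↓ T = F
¬L = ¬F = T
(V ↓ M) ⊕ ¬L = F ⊕ T = T
((H ⊕ ¬G) → ¬L) ∧ ((V ↓ M) ⊕ ¬L) = T ∧ T = T
So #1 is true.

#2: This is ¬(¬H → (¬L → (V ↑ M))).

¬H = ¬T = F
¬L = ¬F = T
V ↑ M = T ↑ T = F
¬L → (V ↑ M) = T → F = F
¬H → (¬L → (V ↑ M)) = F → F = T
¬(¬H → (¬L → (V ↑ M))) = ¬T = F
Hence #2 is false.

#3: In symbols: (V ⊕ G) ↔ ((H ↑ M) ⊕ (L ∧ ¬H))

V ⊕ G = T ⊕ F = T
H ↑ M = T ↑ T = F
¬H = ¬T = F
L ∧ ¬H = F ∧ F = F
(H ↑ M) ⊕ (L ∧ ¬H) = F ⊕ F = F
(V ⊕ G) ↔ ((H ↑ M) ⊕ (L ∧ ¬H)) = T ↔ F = F
Hence #3 is false.

Count: 1.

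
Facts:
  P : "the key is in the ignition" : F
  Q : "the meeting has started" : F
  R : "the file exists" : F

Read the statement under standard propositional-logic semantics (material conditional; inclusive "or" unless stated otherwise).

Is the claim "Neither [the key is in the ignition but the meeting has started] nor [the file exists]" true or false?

Values: P=F, Q=F, R=F.
In symbols: (P ∧ Q) ↓ R

P ∧ Q = F ∧ F = F
(P ∧ Q) ↓ R = F ↓ F = T

True.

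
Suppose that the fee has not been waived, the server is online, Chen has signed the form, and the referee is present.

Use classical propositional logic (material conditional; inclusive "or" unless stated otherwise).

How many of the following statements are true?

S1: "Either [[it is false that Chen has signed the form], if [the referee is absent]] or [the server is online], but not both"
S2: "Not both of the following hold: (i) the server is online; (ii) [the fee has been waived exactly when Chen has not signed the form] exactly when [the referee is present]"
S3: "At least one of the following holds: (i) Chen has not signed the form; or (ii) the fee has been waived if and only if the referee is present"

0

Let S = "the referee is present" (T), R = "Chen has signed the form" (T), Q = "the server is online" (T), P = "the fee has been waived" (F).

S1: Parsed as (¬S → ¬R) ⊕ Q

¬S = ¬T = F
¬R = ¬T = F
¬S → ¬R = F → F = T
(¬S → ¬R) ⊕ Q = T ⊕ T = F
So S1 is false.

S2: Formalization: Q ↑ ((P ↔ ¬R) ↔ S)

¬R = ¬T = F
P ↔ ¬R = F ↔ F = T
(P ↔ ¬R) ↔ S = T ↔ T = T
Q ↑ ((P ↔ ¬R) ↔ S) = T ↑ T = F
Thus S2 is false.

S3: This is ¬R ∨ (P ↔ S).

¬R = ¬T = F
P ↔ S = F ↔ T = F
¬R ∨ (P ↔ S) = F ∨ F = F
Hence S3 is false.

0 of the 3 statements are true (none).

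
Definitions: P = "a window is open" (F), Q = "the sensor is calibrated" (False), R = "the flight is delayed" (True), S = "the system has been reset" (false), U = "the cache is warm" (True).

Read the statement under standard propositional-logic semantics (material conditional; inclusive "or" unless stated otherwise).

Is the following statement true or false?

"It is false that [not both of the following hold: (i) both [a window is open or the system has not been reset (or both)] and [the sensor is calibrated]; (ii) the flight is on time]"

False.

This is not (((P or not S) and Q) nand not R).

not S = not False = True
P or not S = False or True = True
(P or not S) and Q = True and False = False
not R = not True = False
((P or not S) and Q) nand not R = False nand False = True
not (((P or not S) and Q) nand not R) = not True = False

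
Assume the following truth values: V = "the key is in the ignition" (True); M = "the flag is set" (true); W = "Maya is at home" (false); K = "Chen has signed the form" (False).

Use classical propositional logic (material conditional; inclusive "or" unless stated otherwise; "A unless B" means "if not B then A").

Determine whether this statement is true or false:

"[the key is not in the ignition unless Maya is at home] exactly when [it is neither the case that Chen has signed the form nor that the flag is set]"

This is (¬V ∨ W) ↔ (K ↓ M).

¬V = ¬T = F
¬V ∨ W = F ∨ F = F
K ↓ M = F ↓ T = F
(¬V ∨ W) ↔ (K ↓ M) = F ↔ F = T

True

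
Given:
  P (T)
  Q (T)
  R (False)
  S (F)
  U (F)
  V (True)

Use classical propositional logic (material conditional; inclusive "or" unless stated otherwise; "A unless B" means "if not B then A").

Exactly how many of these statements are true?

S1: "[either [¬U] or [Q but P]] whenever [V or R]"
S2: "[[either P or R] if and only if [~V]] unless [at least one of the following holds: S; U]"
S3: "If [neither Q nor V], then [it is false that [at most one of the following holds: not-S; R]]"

S1: Formalization: (V ∨ R) → (¬U ∨ (Q ∧ P))

V ∨ R = T ∨ F = T
¬U = ¬F = T
Q ∧ P = T ∧ T = T
¬U ∨ (Q ∧ P) = T ∨ T = T
(V ∨ R) → (¬U ∨ (Q ∧ P)) = T → T = T
So S1 is true.

S2: Parsed as ((P ∨ R) ↔ ¬V) ∨ (S ∨ U)

P ∨ R = T ∨ F = T
¬V = ¬T = F
(P ∨ R) ↔ ¬V = T ↔ F = F
S ∨ U = F ∨ F = F
((P ∨ R) ↔ ¬V) ∨ (S ∨ U) = F ∨ F = F
So S2 is false.

S3: In symbols: (Q ↓ V) → ¬(¬S ↑ R)

Q ↓ V = T ↓ T = F
¬S = ¬F = T
¬S ↑ R = T ↑ F = T
¬(¬S ↑ R) = ¬T = F
(Q ↓ V) → ¬(¬S ↑ R) = F → F = T
Thus S3 is true.

2 of the 3 statements are true.

2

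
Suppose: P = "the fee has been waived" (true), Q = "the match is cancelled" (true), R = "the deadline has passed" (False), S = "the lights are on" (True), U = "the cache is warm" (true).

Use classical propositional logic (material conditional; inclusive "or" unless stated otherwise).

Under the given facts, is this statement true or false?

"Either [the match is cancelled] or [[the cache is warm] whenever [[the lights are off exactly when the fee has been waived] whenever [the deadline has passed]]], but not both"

Values: Q=T, R=F, S=T, P=T, U=T.
Formalization: Q xor ((R -> (~S <-> P)) -> U)

~S = ~T = F
~S <-> P = F <-> T = F
R -> (~S <-> P) = F -> F = T
(R -> (~S <-> P)) -> U = T -> T = T
Q xor ((R -> (~S <-> P)) -> U) = T xor T = F

False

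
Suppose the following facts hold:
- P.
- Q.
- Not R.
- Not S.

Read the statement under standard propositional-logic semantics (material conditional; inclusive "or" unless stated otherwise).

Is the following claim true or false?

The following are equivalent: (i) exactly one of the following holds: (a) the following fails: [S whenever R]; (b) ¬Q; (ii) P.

False.

Formalization: (¬(R → S) ⊕ ¬Q) ↔ P

R → S = F → F = T
¬(R → S) = ¬T = F
¬Q = ¬T = F
¬(R → S) ⊕ ¬Q = F ⊕ F = F
(¬(R → S) ⊕ ¬Q) ↔ P = F ↔ T = F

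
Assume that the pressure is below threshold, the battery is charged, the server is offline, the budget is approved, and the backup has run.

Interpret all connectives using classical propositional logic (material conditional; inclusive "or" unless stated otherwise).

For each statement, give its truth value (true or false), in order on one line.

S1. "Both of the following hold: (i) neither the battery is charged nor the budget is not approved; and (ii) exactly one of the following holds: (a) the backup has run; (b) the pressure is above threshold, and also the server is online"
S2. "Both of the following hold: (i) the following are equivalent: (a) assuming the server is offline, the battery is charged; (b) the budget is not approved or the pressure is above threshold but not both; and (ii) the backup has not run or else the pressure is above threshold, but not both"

S1 false; S2 false

Let P = "the battery is charged" (T), S = "the budget is approved" (T), V = "the backup has run" (T), L = "the pressure is above threshold" (F), D = "the server is online" (F).

S1: In symbols: (P nor ~S) & (V xor (L & D))

~S = ~T = F
P nor ~S = T nor F = F
L & D = F & F = F
V xor (L & D) = T xor F = T
(P nor ~S) & (V xor (L & D)) = F & T = F
Hence S1 is false.

S2: Parsed as ((~D -> P) <-> (~S xor L)) & (~V xor L)

~D = ~F = T
~D -> P = T -> T = T
~S = ~T = F
~S xor L = F xor F = F
(~D -> P) <-> (~S xor L) = T <-> F = F
~V = ~T = F
~V xor L = F xor F = F
((~D -> P) <-> (~S xor L)) & (~V xor L) = F & F = F
So S2 is false.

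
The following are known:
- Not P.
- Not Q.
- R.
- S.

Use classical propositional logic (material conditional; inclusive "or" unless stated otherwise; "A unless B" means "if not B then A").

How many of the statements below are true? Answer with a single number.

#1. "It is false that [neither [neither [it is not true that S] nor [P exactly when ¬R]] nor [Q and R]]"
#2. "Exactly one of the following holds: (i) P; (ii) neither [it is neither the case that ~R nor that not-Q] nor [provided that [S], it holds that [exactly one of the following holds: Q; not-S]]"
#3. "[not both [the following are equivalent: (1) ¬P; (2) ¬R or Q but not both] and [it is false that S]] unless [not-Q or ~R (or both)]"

#1: In symbols: ¬((¬S ↓ (P ↔ ¬R)) ↓ (Q ∧ R))

¬S = ¬T = F
¬R = ¬T = F
P ↔ ¬R = F ↔ F = T
¬S ↓ (P ↔ ¬R) = F ↓ T = F
Q ∧ R = F ∧ T = F
(¬S ↓ (P ↔ ¬R)) ↓ (Q ∧ R) = F ↓ F = T
¬((¬S ↓ (P ↔ ¬R)) ↓ (Q ∧ R)) = ¬T = F
Thus #1 is false.

#2: Formalization: P ⊕ ((¬R ↓ ¬Q) ↓ (S → (Q ⊕ ¬S)))

¬R = ¬T = F
¬Q = ¬F = T
¬R ↓ ¬Q = F ↓ T = F
¬S = ¬T = F
Q ⊕ ¬S = F ⊕ F = F
S → (Q ⊕ ¬S) = T → F = F
(¬R ↓ ¬Q) ↓ (S → (Q ⊕ ¬S)) = F ↓ F = T
P ⊕ ((¬R ↓ ¬Q) ↓ (S → (Q ⊕ ¬S))) = F ⊕ T = T
Thus #2 is true.

#3: In symbols: ((¬P ↔ (¬R ⊕ Q)) ↑ ¬S) ∨ (¬Q ∨ ¬R)

¬P = ¬F = T
¬R = ¬T = F
¬R ⊕ Q = F ⊕ F = F
¬P ↔ (¬R ⊕ Q) = T ↔ F = F
¬S = ¬T = F
(¬P ↔ (¬R ⊕ Q)) ↑ ¬S = F ↑ F = T
¬Q = ¬F = T
¬R = ¬T = F
¬Q ∨ ¬R = T ∨ F = T
((¬P ↔ (¬R ⊕ Q)) ↑ ¬S) ∨ (¬Q ∨ ¬R) = T ∨ T = T
Hence #3 is true.

Count: 2.

2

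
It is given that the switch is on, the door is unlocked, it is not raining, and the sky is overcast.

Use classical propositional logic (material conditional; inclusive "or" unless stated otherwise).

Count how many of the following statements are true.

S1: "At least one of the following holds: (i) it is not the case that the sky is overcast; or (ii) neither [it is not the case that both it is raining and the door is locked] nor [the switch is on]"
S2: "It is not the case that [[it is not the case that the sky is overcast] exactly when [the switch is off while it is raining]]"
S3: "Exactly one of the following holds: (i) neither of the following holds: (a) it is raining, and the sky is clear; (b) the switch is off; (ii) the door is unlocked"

Let S = "the sky is overcast" (T), R = "it is raining" (F), Q = "the door is locked" (F), P = "the switch is on" (T).

S1: This is ¬S ∨ ((R ↑ Q) ↓ P).

¬S = ¬T = F
R ↑ Q = F ↑ F = T
(R ↑ Q) ↓ P = T ↓ T = F
¬S ∨ ((R ↑ Q) ↓ P) = F ∨ F = F
So S1 is false.

S2: Formalization: ¬(¬S ↔ (¬P ∧ R))

¬S = ¬T = F
¬P = ¬T = F
¬P ∧ R = F ∧ F = F
¬S ↔ (¬P ∧ R) = F ↔ F = T
¬(¬S ↔ (¬P ∧ R)) = ¬T = F
Thus S2 is false.

S3: This is ((R ∧ ¬S) ↓ ¬P) ⊕ ¬Q.

¬S = ¬T = F
R ∧ ¬S = F ∧ F = F
¬P = ¬T = F
(R ∧ ¬S) ↓ ¬P = F ↓ F = T
¬Q = ¬F = T
((R ∧ ¬S) ↓ ¬P) ⊕ ¬Q = T ⊕ T = F
Hence S3 is false.

Count: 0.

0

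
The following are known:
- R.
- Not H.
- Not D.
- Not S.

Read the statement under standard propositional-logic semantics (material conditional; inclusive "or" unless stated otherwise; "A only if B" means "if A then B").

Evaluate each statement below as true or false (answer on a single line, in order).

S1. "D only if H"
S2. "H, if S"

S1 True; S2 True

S1: This is D -> H.

D -> H = False -> False = True
So S1 is true.

S2: Parsed as S -> H

S -> H = False -> False = True
Hence S2 is true.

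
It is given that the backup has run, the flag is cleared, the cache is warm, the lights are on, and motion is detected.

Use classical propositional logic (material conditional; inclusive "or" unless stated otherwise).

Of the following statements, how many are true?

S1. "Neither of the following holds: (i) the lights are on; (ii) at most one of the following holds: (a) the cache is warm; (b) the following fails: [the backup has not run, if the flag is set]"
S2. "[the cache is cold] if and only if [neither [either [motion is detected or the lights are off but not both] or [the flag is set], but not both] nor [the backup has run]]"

1

Let S = "the lights are on" (T), R = "the cache is warm" (T), Q = "the flag is set" (F), P = "the backup has run" (T), U = "motion is detected" (T).

S1: Parsed as S nor (R nand ~(Q -> ~P))

~P = ~T = F
Q -> ~P = F -> F = T
~(Q -> ~P) = ~T = F
R nand ~(Q -> ~P) = T nand F = T
S nor (R nand ~(Q -> ~P)) = T nor T = F
Thus S1 is false.

S2: In symbols: ~R <-> (((U xor ~S) xor Q) nor P)

~R = ~T = F
~S = ~T = F
U xor ~S = T xor F = T
(U xor ~S) xor Q = T xor F = T
((U xor ~S) xor Q) nor P = T nor T = F
~R <-> (((U xor ~S) xor Q) nor P) = F <-> F = T
Thus S2 is true.

Count: 1.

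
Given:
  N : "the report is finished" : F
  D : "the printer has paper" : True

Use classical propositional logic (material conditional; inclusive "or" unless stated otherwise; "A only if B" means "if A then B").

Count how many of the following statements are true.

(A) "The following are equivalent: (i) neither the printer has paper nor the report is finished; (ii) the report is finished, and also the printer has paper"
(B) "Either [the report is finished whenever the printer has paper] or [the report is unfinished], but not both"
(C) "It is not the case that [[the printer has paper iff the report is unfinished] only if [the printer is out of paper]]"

3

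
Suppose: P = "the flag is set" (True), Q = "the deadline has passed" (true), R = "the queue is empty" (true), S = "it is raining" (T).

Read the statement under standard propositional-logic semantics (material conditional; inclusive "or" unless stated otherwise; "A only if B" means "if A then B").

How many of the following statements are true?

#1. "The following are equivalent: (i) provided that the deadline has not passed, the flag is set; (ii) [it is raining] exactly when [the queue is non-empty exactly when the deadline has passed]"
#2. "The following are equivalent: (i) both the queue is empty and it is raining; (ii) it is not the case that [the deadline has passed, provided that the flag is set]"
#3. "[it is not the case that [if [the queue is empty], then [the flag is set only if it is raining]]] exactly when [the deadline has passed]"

#1: Formalization: (~Q -> P) <-> (S <-> (~R <-> Q))

~Q = ~T = F
~Q -> P = F -> T = T
~R = ~T = F
~R <-> Q = F <-> T = F
S <-> (~R <-> Q) = T <-> F = F
(~Q -> P) <-> (S <-> (~R <-> Q)) = T <-> F = F
So #1 is false.

#2: This is (R & S) <-> ~(P -> Q).

R & S = T & T = T
P -> Q = T -> T = T
~(P -> Q) = ~T = F
(R & S) <-> ~(P -> Q) = T <-> F = F
Thus #2 is false.

#3: In symbols: ~(R -> (P -> S)) <-> Q

P -> S = T -> T = T
R -> (P -> S) = T -> T = T
~(R -> (P -> S)) = ~T = F
~(R -> (P -> S)) <-> Q = F <-> T = F
Hence #3 is false.

True statements: 0 (none).

0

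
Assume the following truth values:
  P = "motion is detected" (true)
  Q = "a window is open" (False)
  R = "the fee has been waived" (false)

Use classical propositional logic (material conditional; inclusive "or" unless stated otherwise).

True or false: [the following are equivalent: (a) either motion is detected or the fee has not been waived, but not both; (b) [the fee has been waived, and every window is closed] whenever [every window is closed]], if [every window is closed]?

This is not Q -> ((P xor not R) iff (not Q -> (R and not Q))).

not Q = not False = True
not R = not False = True
P xor not R = True xor True = False
not Q = not False = True
not Q = not False = True
R and not Q = False and True = False
not Q -> (R and not Q) = True -> False = False
(P xor not R) iff (not Q -> (R and not Q)) = False iff False = True
not Q -> ((P xor not R) iff (not Q -> (R and not Q))) = True -> True = True

true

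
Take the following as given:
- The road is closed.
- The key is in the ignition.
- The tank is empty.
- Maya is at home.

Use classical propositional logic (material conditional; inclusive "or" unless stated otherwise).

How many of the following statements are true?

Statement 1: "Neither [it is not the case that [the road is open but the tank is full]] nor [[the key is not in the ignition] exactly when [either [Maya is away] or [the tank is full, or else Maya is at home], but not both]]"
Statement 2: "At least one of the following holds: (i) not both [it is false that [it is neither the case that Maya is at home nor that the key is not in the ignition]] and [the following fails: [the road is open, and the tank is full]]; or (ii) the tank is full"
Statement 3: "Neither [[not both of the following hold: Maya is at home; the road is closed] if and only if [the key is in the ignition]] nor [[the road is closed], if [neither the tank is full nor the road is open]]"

Let U = "the road is closed" (T), M = "the tank is full" (F), G = "the key is in the ignition" (T), L = "Maya is at home" (T).

Statement 1: In symbols: ¬(¬U ∧ M) ↓ (¬G ↔ (¬L ⊕ (M ∨ L)))

¬U = ¬T = F
¬U ∧ M = F ∧ F = F
¬(¬U ∧ M) = ¬F = T
¬G = ¬T = F
¬L = ¬T = F
M ∨ L = F ∨ T = T
¬L ⊕ (M ∨ L) = F ⊕ T = T
¬G ↔ (¬L ⊕ (M ∨ L)) = F ↔ T = F
¬(¬U ∧ M) ↓ (¬G ↔ (¬L ⊕ (M ∨ L))) = T ↓ F = F
Hence Statement 1 is false.

Statement 2: Parsed as (¬(L ↓ ¬G) ↑ ¬(¬U ∧ M)) ∨ M

¬G = ¬T = F
L ↓ ¬G = T ↓ F = F
¬(L ↓ ¬G) = ¬F = T
¬U = ¬T = F
¬U ∧ M = F ∧ F = F
¬(¬U ∧ M) = ¬F = T
¬(L ↓ ¬G) ↑ ¬(¬U ∧ M) = T ↑ T = F
(¬(L ↓ ¬G) ↑ ¬(¬U ∧ M)) ∨ M = F ∨ F = F
So Statement 2 is false.

Statement 3: Formalization: ((L ↑ U) ↔ G) ↓ ((M ↓ ¬U) → U)

L ↑ U = T ↑ T = F
(L ↑ U) ↔ G = F ↔ T = F
¬U = ¬T = F
M ↓ ¬U = F ↓ F = T
(M ↓ ¬U) → U = T → T = T
((L ↑ U) ↔ G) ↓ ((M ↓ ¬U) → U) = F ↓ T = F
So Statement 3 is false.

0 of the 3 statements are true (none).

0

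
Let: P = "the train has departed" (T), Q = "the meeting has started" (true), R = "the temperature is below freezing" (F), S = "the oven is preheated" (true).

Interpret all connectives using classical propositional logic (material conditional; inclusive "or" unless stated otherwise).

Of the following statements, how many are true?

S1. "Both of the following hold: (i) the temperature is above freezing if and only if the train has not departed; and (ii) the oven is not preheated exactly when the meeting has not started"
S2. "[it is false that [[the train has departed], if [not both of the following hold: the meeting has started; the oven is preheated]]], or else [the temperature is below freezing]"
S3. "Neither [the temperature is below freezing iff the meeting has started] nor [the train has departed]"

0

S1: Parsed as (not R iff not P) and (not S iff not Q)

not R = not False = True
not P = not True = False
not R iff not P = True iff False = False
not S = not True = False
not Q = not True = False
not S iff not Q = False iff False = True
(not R iff not P) and (not S iff not Q) = False and True = False
So S1 is false.

S2: In symbols: not ((Q nand S) -> P) or R

Q nand S = True nand True = False
(Q nand S) -> P = False -> True = True
not ((Q nand S) -> P) = not True = False
not ((Q nand S) -> P) or R = False or False = False
So S2 is false.

S3: In symbols: (R iff Q) nor P

R iff Q = False iff True = False
(R iff Q) nor P = False nor True = False
So S3 is false.

0 of the 3 statements are true (none).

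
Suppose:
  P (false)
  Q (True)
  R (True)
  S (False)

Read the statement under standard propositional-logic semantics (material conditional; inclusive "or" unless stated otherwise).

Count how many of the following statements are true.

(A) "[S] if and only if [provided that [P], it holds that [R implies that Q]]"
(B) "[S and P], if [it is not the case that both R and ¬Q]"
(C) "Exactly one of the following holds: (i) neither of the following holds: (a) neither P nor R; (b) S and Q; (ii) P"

(A): This is S iff (P -> (R -> Q)).

R -> Q = True -> True = True
P -> (R -> Q) = False -> True = True
S iff (P -> (R -> Q)) = False iff True = False
Hence (A) is false.

(B): This is (R nand not Q) -> (S and P).

not Q = not True = False
R nand not Q = True nand False = True
S and P = False and False = False
(R nand not Q) -> (S and P) = True -> False = False
Thus (B) is false.

(C): In symbols: ((P nor R) nor (S and Q)) xor P

P nor R = False nor True = False
S and Q = False and True = False
(P nor R) nor (S and Q) = False nor False = True
((P nor R) nor (S and Q)) xor P = True xor False = True
Thus (C) is true.

True statements: 1.

1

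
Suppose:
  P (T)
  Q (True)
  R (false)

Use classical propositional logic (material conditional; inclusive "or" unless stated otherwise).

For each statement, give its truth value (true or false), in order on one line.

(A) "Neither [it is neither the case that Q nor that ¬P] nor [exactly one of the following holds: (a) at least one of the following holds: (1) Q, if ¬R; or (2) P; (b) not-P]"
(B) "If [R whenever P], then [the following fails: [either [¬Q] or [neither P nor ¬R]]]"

(A) False, (B) True

(A): Parsed as (Q nor not P) nor (((not R -> Q) or P) xor not P)

not P = not True = False
Q nor not P = True nor False = False
not R = not False = True
not R -> Q = True -> True = True
(not R -> Q) or P = True or True = True
not P = not True = False
((not R -> Q) or P) xor not P = True xor False = True
(Q nor not P) nor (((not R -> Q) or P) xor not P) = False nor True = False
So (A) is false.

(B): Formalization: (P -> R) -> not (not Q or (P nor not R))

P -> R = True -> False = False
not Q = not True = False
not R = not False = True
P nor not R = True nor True = False
not Q or (P nor not R) = False or False = False
not (not Q or (P nor not R)) = not False = True
(P -> R) -> not (not Q or (P nor not R)) = False -> True = True
So (B) is true.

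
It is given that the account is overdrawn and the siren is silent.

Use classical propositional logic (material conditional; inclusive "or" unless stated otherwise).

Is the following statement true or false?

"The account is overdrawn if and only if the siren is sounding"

Let D = "the account is overdrawn" (T), N = "the siren is sounding" (F).
Formalization: D <-> N

D <-> N = T <-> F = F

False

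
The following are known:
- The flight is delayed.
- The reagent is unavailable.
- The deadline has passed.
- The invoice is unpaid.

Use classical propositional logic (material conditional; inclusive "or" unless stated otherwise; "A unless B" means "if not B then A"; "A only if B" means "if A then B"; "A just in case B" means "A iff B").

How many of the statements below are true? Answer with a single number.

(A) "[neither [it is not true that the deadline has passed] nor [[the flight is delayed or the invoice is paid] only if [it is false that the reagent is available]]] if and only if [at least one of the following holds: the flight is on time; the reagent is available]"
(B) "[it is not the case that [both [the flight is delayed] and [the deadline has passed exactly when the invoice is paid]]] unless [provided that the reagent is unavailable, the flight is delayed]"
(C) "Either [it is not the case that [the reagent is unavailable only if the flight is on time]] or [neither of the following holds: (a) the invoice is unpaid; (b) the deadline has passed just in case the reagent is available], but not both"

Let M = "the deadline has passed" (T), D = "the flight is delayed" (T), R = "the invoice is paid" (F), N = "the reagent is available" (F).

(A): Parsed as (¬M ↓ ((D ∨ R) → ¬N)) ↔ (¬D ∨ N)

¬M = ¬T = F
D ∨ R = T ∨ F = T
¬N = ¬F = T
(D ∨ R) → ¬N = T → T = T
¬M ↓ ((D ∨ R) → ¬N) = F ↓ T = F
¬D = ¬T = F
¬D ∨ N = F ∨ F = F
(¬M ↓ ((D ∨ R) → ¬N)) ↔ (¬D ∨ N) = F ↔ F = T
So (A) is true.

(B): Formalization: ¬(D ∧ (M ↔ R)) ∨ (¬N → D)

M ↔ R = T ↔ F = F
D ∧ (M ↔ R) = T ∧ F = F
¬(D ∧ (M ↔ R)) = ¬F = T
¬N = ¬F = T
¬N → D = T → T = T
¬(D ∧ (M ↔ R)) ∨ (¬N → D) = T ∨ T = T
Hence (B) is true.

(C): Parsed as ¬(¬N → ¬D) ⊕ (¬R ↓ (M ↔ N))

¬N = ¬F = T
¬D = ¬T = F
¬N → ¬D = T → F = F
¬(¬N → ¬D) = ¬F = T
¬R = ¬F = T
M ↔ N = T ↔ F = F
¬R ↓ (M ↔ N) = T ↓ F = F
¬(¬N → ¬D) ⊕ (¬R ↓ (M ↔ N)) = T ⊕ F = T
Hence (C) is true.

3 of the 3 statements are true ((A), (B), (C)).

3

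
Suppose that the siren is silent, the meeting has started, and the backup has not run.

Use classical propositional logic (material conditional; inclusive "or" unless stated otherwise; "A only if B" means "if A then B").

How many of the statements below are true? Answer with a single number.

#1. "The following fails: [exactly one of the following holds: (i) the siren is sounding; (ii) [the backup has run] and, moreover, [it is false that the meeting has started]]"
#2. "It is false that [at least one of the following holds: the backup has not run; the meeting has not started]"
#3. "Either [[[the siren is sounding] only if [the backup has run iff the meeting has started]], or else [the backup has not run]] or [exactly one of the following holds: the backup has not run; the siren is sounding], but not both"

Let P = "the siren is sounding" (F), R = "the backup has run" (F), Q = "the meeting has started" (T).

#1: Parsed as ¬(P ⊕ (R ∧ ¬Q))

¬Q = ¬T = F
R ∧ ¬Q = F ∧ F = F
P ⊕ (R ∧ ¬Q) = F ⊕ F = F
¬(P ⊕ (R ∧ ¬Q)) = ¬F = T
So #1 is true.

#2: In symbols: ¬(¬R ∨ ¬Q)

¬R = ¬F = T
¬Q = ¬T = F
¬R ∨ ¬Q = T ∨ F = T
¬(¬R ∨ ¬Q) = ¬T = F
Thus #2 is false.

#3: Parsed as ((P → (R ↔ Q)) ∨ ¬R) ⊕ (¬R ⊕ P)

R ↔ Q = F ↔ T = F
P → (R ↔ Q) = F → F = T
¬R = ¬F = T
(P → (R ↔ Q)) ∨ ¬R = T ∨ T = T
¬R = ¬F = T
¬R ⊕ P = T ⊕ F = T
((P → (R ↔ Q)) ∨ ¬R) ⊕ (¬R ⊕ P) = T ⊕ T = F
So #3 is false.

True statements: 1 (#1).

1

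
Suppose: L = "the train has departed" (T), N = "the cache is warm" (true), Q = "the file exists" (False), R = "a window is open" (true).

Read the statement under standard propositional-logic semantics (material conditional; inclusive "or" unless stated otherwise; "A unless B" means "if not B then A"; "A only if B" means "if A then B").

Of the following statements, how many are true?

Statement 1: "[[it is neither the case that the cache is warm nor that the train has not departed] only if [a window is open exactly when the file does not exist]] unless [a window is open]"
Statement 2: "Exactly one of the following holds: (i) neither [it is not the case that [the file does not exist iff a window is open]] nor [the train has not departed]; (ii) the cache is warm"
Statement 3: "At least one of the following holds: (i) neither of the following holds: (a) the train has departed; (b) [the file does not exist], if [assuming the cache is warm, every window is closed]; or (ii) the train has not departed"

1

Statement 1: Formalization: ((N nor ~L) -> (R <-> ~Q)) | R

~L = ~T = F
N nor ~L = T nor F = F
~Q = ~F = T
R <-> ~Q = T <-> T = T
(N nor ~L) -> (R <-> ~Q) = F -> T = T
((N nor ~L) -> (R <-> ~Q)) | R = T | T = T
Hence Statement 1 is true.

Statement 2: This is (~(~Q <-> R) nor ~L) xor N.

~Q = ~F = T
~Q <-> R = T <-> T = T
~(~Q <-> R) = ~T = F
~L = ~T = F
~(~Q <-> R) nor ~L = F nor F = T
(~(~Q <-> R) nor ~L) xor N = T xor T = F
Hence Statement 2 is false.

Statement 3: In symbols: (L nor ((N -> ~R) -> ~Q)) | ~L

~R = ~T = F
N -> ~R = T -> F = F
~Q = ~F = T
(N -> ~R) -> ~Q = F -> T = T
L nor ((N -> ~R) -> ~Q) = T nor T = F
~L = ~T = F
(L nor ((N -> ~R) -> ~Q)) | ~L = F | F = F
So Statement 3 is false.

Count: 1.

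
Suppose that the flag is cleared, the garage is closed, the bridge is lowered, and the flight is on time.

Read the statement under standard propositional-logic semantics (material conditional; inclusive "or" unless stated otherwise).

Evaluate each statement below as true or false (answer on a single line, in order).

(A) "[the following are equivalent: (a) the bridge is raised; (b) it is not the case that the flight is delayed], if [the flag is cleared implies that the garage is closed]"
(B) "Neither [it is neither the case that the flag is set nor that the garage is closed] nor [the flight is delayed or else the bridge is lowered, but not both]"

Let D = "the flag is set" (F), S = "the garage is closed" (T), Q = "the bridge is raised" (F), M = "the flight is delayed" (F).

(A): Formalization: (~D -> S) -> (Q <-> ~M)

~D = ~F = T
~D -> S = T -> T = T
~M = ~F = T
Q <-> ~M = F <-> T = F
(~D -> S) -> (Q <-> ~M) = T -> F = F
So (A) is false.

(B): In symbols: (D nor S) nor (M xor ~Q)

D nor S = F nor T = F
~Q = ~F = T
M xor ~Q = F xor T = T
(D nor S) nor (M xor ~Q) = F nor T = F
Thus (B) is false.

(A) F / (B) F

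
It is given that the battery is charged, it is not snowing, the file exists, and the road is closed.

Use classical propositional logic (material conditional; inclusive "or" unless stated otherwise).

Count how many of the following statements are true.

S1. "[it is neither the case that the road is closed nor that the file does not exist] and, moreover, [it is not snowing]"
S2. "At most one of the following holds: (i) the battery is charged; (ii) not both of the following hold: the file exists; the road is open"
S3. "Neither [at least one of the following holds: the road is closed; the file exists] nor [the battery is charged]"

0

Let U = "the road is closed" (T), G = "the file exists" (T), N = "it is snowing" (F), W = "the battery is charged" (T).

S1: Formalization: (U ↓ ¬G) ∧ ¬N

¬G = ¬T = F
U ↓ ¬G = T ↓ F = F
¬N = ¬F = T
(U ↓ ¬G) ∧ ¬N = F ∧ T = F
So S1 is false.

S2: This is W ↑ (G ↑ ¬U).

¬U = ¬T = F
G ↑ ¬U = T ↑ F = T
W ↑ (G ↑ ¬U) = T ↑ T = F
Hence S2 is false.

S3: Formalization: (U ∨ G) ↓ W

U ∨ G = T ∨ T = T
(U ∨ G) ↓ W = T ↓ T = F
So S3 is false.

Count: 0.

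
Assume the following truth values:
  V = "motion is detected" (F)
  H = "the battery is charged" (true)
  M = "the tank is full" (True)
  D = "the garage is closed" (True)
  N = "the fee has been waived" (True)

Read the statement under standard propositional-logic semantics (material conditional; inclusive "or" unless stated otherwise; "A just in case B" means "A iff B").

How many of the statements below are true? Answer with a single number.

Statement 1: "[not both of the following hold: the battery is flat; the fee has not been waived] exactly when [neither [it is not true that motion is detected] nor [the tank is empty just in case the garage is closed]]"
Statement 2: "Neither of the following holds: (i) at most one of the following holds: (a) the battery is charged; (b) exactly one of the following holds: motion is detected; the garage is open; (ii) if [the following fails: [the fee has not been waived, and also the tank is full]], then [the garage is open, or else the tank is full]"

0

Statement 1: Parsed as (¬H ↑ ¬N) ↔ (¬V ↓ (¬M ↔ D))

¬H = ¬T = F
¬N = ¬T = F
¬H ↑ ¬N = F ↑ F = T
¬V = ¬F = T
¬M = ¬T = F
¬M ↔ D = F ↔ T = F
¬V ↓ (¬M ↔ D) = T ↓ F = F
(¬H ↑ ¬N) ↔ (¬V ↓ (¬M ↔ D)) = T ↔ F = F
Hence Statement 1 is false.

Statement 2: This is (H ↑ (V ⊕ ¬D)) ↓ (¬(¬N ∧ M) → (¬D ∨ M)).

¬D = ¬T = F
V ⊕ ¬D = F ⊕ F = F
H ↑ (V ⊕ ¬D) = T ↑ F = T
¬N = ¬T = F
¬N ∧ M = F ∧ T = F
¬(¬N ∧ M) = ¬F = T
¬D = ¬T = F
¬D ∨ M = F ∨ T = T
¬(¬N ∧ M) → (¬D ∨ M) = T → T = T
(H ↑ (V ⊕ ¬D)) ↓ (¬(¬N ∧ M) → (¬D ∨ M)) = T ↓ T = F
Thus Statement 2 is false.

True statements: 0 (none).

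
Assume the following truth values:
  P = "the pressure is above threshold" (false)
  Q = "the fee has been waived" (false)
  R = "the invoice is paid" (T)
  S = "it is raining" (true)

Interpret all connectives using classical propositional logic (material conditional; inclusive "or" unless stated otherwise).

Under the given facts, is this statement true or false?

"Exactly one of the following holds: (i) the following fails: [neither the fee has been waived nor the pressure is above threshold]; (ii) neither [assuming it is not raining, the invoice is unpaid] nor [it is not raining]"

The statement is false.

In symbols: ~(Q nor P) xor ((~S -> ~R) nor ~S)

Q nor P = F nor F = T
~(Q nor P) = ~T = F
~S = ~T = F
~R = ~T = F
~S -> ~R = F -> F = T
~S = ~T = F
(~S -> ~R) nor ~S = T nor F = F
~(Q nor P) xor ((~S -> ~R) nor ~S) = F xor F = F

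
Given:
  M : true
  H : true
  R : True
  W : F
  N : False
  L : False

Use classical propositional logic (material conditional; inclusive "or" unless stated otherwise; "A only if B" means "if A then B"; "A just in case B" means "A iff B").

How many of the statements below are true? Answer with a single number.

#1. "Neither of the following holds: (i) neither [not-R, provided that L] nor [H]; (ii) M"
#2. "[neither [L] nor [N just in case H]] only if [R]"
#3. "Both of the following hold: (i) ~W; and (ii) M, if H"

2

#1: Formalization: ((L -> not R) nor H) nor M

not R = not True = False
L -> not R = False -> False = True
(L -> not R) nor H = True nor True = False
((L -> not R) nor H) nor M = False nor True = False
Thus #1 is false.

#2: Formalization: (L nor (N iff H)) -> R

N iff H = False iff True = False
L nor (N iff H) = False nor False = True
(L nor (N iff H)) -> R = True -> True = True
So #2 is true.

#3: In symbols: not W and (H -> M)

not W = not False = True
H -> M = True -> True = True
not W and (H -> M) = True and True = True
Hence #3 is true.

Count: 2.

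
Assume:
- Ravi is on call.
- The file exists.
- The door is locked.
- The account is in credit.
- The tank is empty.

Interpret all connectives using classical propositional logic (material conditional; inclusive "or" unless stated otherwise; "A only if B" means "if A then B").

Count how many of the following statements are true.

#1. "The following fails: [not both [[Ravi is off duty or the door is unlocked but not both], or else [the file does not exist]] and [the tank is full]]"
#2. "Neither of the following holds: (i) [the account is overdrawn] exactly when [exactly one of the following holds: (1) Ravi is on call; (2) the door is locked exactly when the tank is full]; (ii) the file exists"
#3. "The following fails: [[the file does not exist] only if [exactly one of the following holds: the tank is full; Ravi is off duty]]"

0

Let P = "Ravi is on call" (T), R = "the door is locked" (T), Q = "the file exists" (T), U = "the tank is full" (F), S = "the account is overdrawn" (F).

#1: Formalization: ~(((~P xor ~R) | ~Q) nand U)

~P = ~T = F
~R = ~T = F
~P xor ~R = F xor F = F
~Q = ~T = F
(~P xor ~R) | ~Q = F | F = F
((~P xor ~R) | ~Q) nand U = F nand F = T
~(((~P xor ~R) | ~Q) nand U) = ~T = F
Hence #1 is false.

#2: Formalization: (S <-> (P xor (R <-> U))) nor Q

R <-> U = T <-> F = F
P xor (R <-> U) = T xor F = T
S <-> (P xor (R <-> U)) = F <-> T = F
(S <-> (P xor (R <-> U))) nor Q = F nor T = F
Hence #2 is false.

#3: Parsed as ~(~Q -> (U xor ~P))

~Q = ~T = F
~P = ~T = F
U xor ~P = F xor F = F
~Q -> (U xor ~P) = F -> F = T
~(~Q -> (U xor ~P)) = ~T = F
Hence #3 is false.

0 of the 3 statements are true (none).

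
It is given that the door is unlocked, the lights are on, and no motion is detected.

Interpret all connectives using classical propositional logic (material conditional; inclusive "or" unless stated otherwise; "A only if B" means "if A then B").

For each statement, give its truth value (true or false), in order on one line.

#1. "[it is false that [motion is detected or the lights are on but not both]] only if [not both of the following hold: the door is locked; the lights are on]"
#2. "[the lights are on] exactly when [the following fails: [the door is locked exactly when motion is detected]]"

#1 true / #2 false

Let R = "motion is detected" (F), Q = "the lights are on" (T), P = "the door is locked" (F).

#1: This is ¬(R ⊕ Q) → (P ↑ Q).

R ⊕ Q = F ⊕ T = T
¬(R ⊕ Q) = ¬T = F
P ↑ Q = F ↑ T = T
¬(R ⊕ Q) → (P ↑ Q) = F → T = T
Hence #1 is true.

#2: This is Q ↔ ¬(P ↔ R).

P ↔ R = F ↔ F = T
¬(P ↔ R) = ¬T = F
Q ↔ ¬(P ↔ R) = T ↔ F = F
Thus #2 is false.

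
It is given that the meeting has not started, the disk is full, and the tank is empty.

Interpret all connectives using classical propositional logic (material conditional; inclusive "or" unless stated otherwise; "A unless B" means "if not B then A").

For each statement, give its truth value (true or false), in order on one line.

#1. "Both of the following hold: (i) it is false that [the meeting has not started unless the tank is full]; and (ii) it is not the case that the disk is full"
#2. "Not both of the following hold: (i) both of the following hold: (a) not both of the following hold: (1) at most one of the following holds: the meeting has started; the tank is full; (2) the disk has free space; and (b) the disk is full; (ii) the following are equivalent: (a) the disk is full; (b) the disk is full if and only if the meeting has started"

#1 F; #2 T

Let P = "the meeting has started" (False), R = "the tank is full" (False), Q = "the disk is full" (True).

#1: Parsed as not (not P or R) and not Q

not P = not False = True
not P or R = True or False = True
not (not P or R) = not True = False
not Q = not True = False
not (not P or R) and not Q = False and False = False
Thus #1 is false.

#2: This is (((P nand R) nand not Q) and Q) nand (Q iff (Q iff P)).

P nand R = False nand False = True
not Q = not True = False
(P nand R) nand not Q = True nand False = True
((P nand R) nand not Q) and Q = True and True = True
Q iff P = True iff False = False
Q iff (Q iff P) = True iff False = False
(((P nand R) nand not Q) and Q) nand (Q iff (Q iff P)) = True nand False = True
So #2 is true.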